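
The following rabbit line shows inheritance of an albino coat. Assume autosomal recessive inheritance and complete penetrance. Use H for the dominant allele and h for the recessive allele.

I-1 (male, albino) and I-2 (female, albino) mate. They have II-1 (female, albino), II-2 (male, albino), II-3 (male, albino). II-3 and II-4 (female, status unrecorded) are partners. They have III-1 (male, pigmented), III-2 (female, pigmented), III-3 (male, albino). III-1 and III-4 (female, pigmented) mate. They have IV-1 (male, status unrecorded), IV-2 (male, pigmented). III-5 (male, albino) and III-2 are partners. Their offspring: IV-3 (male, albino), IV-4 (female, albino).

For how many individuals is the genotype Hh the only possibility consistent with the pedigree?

Obligate heterozygotes: II-4 passed H to III-1 (Hh, whose h came from II-3) and passed h to III-3 (hh), so II-4 is Hh; III-1 is pigmented so carries H and received h from II-3 (hh), so III-1 is Hh; III-2 is pigmented so carries H and received h from II-3 (hh), so III-2 is Hh.
Every other individual is either homozygous by phenotype or has at least one consistent homozygous assignment, so the count is 3.

3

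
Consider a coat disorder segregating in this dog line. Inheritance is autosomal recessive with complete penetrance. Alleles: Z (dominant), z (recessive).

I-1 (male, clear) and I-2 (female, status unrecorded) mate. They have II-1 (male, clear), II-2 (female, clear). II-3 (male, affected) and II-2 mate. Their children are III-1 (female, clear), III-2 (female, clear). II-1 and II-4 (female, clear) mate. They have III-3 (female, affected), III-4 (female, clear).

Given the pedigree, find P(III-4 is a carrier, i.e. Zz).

II-1 is clear so carries Z and passed z to III-3 (zz), so II-1 is Zz.
II-4 is clear so carries Z and passed z to III-3 (zz), so II-4 is Zz.
Their cross gives offspring ratios 1/4 ZZ : 1/2 Zz : 1/4 zz. Conditioning on III-4 being clear, P(Zz) = 1/2 / 3/4 = 2/3.

2/3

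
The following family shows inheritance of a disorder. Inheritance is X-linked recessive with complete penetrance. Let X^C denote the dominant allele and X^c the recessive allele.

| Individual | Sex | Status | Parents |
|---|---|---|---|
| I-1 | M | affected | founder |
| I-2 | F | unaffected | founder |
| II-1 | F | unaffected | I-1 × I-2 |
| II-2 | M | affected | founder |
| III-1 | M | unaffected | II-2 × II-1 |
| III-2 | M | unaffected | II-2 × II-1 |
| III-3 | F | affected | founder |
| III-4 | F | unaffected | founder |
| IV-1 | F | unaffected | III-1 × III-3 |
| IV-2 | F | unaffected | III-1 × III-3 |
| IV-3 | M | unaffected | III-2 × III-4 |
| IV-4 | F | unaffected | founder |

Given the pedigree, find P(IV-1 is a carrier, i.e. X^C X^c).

IV-1 is unaffected so carries C and received c from III-3 (X^c X^c), so IV-1 is X^C X^c, giving P(X^C X^c) = 1.

1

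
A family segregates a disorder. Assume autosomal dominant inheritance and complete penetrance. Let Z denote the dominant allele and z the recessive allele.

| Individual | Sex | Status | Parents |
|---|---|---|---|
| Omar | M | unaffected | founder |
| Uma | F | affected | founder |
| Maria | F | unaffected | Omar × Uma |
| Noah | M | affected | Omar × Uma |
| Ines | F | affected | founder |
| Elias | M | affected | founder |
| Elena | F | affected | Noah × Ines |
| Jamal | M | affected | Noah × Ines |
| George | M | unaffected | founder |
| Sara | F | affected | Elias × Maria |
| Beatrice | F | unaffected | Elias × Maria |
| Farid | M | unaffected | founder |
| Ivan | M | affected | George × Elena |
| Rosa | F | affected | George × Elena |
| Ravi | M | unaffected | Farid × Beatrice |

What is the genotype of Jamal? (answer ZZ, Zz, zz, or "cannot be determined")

cannot be determined

Jamal's phenotype allows ZZ or Zz, and no parent or child forces a single allele at both positions; consistent genotype assignments exist with Jamal as ZZ or Zz.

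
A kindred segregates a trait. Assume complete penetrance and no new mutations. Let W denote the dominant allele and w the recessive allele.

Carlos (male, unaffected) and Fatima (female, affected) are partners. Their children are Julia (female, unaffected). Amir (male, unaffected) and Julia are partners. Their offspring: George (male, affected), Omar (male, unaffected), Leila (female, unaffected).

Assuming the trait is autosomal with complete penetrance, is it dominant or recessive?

Amir and Julia are both unaffected yet have an affected child George. Under dominance, an affected child requires at least one affected parent, so the trait cannot be dominant.

recessive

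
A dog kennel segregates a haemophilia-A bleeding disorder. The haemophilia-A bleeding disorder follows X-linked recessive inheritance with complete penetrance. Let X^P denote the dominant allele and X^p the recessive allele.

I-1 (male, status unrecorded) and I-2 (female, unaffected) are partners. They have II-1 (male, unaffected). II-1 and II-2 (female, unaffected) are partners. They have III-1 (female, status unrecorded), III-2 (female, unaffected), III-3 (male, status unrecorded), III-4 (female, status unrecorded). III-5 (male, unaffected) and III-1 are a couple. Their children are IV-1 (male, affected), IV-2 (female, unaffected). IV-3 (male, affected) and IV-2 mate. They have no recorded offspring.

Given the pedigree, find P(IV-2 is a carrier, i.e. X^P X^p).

1/2

III-5 is unaffected, so III-5 is X^P Y.
III-1 received P from II-1 (X^P Y) and passed p to IV-1 (X^p Y), so III-1 is X^P X^p.
Their cross gives offspring ratios 1/2 X^P X^P : 1/2 X^P X^p. Conditioning on IV-2 being unaffected, P(X^P X^p) = 1/2 / 1 = 1/2.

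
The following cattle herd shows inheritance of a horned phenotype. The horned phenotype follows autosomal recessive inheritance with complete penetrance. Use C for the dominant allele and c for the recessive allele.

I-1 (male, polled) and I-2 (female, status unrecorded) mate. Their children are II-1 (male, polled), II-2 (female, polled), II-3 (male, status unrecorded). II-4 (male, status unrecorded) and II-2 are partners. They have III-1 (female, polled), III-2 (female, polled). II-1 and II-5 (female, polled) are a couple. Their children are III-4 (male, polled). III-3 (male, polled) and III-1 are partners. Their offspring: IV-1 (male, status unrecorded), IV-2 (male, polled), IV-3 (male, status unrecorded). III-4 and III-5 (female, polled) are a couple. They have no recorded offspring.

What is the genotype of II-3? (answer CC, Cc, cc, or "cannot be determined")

cannot be determined

II-3's phenotype is unrecorded, and no parent or child forces a single allele at both positions; consistent genotype assignments exist with II-3 as CC or Cc or cc.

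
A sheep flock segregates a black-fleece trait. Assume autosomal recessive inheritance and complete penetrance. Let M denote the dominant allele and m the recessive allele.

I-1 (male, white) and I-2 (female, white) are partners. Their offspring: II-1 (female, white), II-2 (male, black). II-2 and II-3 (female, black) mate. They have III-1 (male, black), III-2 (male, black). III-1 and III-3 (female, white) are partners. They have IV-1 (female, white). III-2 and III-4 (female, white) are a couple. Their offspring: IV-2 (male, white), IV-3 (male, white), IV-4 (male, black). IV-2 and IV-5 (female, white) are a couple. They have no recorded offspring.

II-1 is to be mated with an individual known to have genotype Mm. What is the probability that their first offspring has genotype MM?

1/3

I-1 is white so carries M and passed m to II-2 (mm), so I-1 is Mm.
I-2 is white so carries M and passed m to II-2 (mm), so I-2 is Mm.
II-1 is a white offspring of I-1 (Mm) × I-2 (Mm), whose cross gives 1/4 MM : 1/2 Mm : 1/4 mm; conditioning on being white, II-1 is MM with probability 1/3, Mm with probability 2/3.
Summing over parental genotype combinations, P(offspring has genotype MM) = 1/3·1/2 + 2/3·1/4 = 1/3.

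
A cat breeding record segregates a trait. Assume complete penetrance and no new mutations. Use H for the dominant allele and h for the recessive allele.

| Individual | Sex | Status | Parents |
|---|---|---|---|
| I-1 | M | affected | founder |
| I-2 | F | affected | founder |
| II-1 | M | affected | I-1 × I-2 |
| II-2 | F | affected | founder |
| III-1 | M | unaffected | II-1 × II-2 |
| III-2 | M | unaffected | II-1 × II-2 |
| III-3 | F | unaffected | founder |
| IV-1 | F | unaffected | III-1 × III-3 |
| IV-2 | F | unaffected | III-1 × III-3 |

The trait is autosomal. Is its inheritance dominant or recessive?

II-1 and II-2 are both affected yet have an unaffected child III-1. Under a recessive model two affected parents are homozygous and every child would be affected, so the trait cannot be recessive.

dominant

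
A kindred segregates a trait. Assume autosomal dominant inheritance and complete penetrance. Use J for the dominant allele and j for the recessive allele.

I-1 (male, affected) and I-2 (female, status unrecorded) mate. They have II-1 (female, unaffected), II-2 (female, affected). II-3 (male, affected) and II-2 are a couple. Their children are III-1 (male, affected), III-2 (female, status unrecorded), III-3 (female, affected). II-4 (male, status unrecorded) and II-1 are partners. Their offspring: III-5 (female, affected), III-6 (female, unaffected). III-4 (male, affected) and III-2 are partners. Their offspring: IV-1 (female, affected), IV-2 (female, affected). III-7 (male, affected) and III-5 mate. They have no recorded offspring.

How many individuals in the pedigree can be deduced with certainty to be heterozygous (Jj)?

3

Obligate heterozygotes: I-1 is affected so carries J and passed j to II-1 (jj), so I-1 is Jj; II-4 passed J to III-5 (Jj, whose j came from II-1) and passed j to III-6 (jj), so II-4 is Jj; III-5 is affected so carries J and received j from II-1 (jj), so III-5 is Jj.
Every other individual is either homozygous by phenotype or has at least one consistent homozygous assignment, so the count is 3.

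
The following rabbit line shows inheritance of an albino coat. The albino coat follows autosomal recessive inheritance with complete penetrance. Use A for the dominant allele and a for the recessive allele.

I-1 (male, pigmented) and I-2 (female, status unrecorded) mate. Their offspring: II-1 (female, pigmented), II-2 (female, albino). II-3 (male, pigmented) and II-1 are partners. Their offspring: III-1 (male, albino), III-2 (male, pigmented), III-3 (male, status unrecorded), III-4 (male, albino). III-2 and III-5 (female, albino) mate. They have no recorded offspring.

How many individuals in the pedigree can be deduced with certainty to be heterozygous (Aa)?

3

Obligate heterozygotes: I-1 is pigmented so carries A and passed a to II-2 (aa), so I-1 is Aa; II-1 is pigmented so carries A and passed a to III-1 (aa), so II-1 is Aa; II-3 is pigmented so carries A and passed a to III-1 (aa), so II-3 is Aa.
Every other individual is either homozygous by phenotype or has at least one consistent homozygous assignment, so the count is 3.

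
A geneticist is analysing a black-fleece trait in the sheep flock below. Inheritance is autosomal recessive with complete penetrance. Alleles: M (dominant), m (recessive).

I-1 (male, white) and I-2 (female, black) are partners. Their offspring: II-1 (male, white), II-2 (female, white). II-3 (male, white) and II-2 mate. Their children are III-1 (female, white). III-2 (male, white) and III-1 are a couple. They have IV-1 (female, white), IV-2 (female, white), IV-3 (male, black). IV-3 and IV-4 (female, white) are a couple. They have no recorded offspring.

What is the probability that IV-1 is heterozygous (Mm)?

2/3

III-2 is white so carries M and passed m to IV-3 (mm), so III-2 is Mm.
III-1 is white so carries M and passed m to IV-3 (mm), so III-1 is Mm.
Their cross gives offspring ratios 1/4 MM : 1/2 Mm : 1/4 mm. Conditioning on IV-1 being white, P(Mm) = 1/2 / 3/4 = 2/3.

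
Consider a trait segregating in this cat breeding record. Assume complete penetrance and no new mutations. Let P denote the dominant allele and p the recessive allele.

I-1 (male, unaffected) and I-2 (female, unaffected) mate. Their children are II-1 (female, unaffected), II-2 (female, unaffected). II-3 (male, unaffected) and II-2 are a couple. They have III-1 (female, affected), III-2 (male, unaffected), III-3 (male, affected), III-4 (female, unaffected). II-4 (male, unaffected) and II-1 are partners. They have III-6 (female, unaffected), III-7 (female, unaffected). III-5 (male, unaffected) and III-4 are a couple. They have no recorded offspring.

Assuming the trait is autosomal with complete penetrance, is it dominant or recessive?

II-3 and II-2 are both unaffected yet have an affected child III-1. Under dominance, an affected child requires at least one affected parent, so the trait cannot be dominant.

recessive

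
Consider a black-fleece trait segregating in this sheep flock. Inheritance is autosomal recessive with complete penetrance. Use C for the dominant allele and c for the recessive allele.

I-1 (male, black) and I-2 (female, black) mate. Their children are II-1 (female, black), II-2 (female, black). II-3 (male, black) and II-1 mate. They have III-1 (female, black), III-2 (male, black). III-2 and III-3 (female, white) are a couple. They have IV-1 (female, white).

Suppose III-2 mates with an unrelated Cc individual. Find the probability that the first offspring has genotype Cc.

III-2 is black, so III-2 is cc.
The cross gives 1/2 Cc : 1/2 cc, so P(offspring has genotype Cc) = 1/2.

1/2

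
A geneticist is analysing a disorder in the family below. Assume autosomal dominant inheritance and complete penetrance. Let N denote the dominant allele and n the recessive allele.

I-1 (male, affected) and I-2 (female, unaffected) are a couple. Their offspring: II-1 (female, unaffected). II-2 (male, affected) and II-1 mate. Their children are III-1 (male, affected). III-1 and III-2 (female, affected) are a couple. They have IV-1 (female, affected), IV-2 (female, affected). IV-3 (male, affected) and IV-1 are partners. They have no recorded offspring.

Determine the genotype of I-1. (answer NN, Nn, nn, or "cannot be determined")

Nn

From phenotype alone, I-1 is NN or Nn.
I-1 is affected so carries N and passed n to II-1 (nn), so I-1 is Nn.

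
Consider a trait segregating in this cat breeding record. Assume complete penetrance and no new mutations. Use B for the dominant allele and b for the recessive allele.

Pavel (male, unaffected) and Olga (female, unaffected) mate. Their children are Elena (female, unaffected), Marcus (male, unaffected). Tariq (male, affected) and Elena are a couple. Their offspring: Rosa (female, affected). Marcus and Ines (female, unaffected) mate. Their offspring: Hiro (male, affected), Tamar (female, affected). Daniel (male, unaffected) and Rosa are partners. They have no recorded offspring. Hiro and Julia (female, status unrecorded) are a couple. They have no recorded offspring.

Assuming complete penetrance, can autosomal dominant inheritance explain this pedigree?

No

Under autosomal dominant, Hiro (affected, male) cannot arise from Marcus (unaffected) × Ines (unaffected).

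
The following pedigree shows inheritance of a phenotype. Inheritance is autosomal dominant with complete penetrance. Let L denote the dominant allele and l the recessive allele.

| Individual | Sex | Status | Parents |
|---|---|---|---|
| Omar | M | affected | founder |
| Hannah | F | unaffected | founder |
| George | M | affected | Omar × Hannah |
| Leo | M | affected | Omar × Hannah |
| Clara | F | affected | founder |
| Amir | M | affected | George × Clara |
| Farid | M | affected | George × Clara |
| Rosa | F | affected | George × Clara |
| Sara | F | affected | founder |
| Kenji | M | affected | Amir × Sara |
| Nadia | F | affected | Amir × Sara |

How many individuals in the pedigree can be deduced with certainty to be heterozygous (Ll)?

2

Obligate heterozygotes: George is affected so carries L and received l from Hannah (ll), so George is Ll; Leo is affected so carries L and received l from Hannah (ll), so Leo is Ll.
Every other individual is either homozygous by phenotype or has at least one consistent homozygous assignment, so the count is 2.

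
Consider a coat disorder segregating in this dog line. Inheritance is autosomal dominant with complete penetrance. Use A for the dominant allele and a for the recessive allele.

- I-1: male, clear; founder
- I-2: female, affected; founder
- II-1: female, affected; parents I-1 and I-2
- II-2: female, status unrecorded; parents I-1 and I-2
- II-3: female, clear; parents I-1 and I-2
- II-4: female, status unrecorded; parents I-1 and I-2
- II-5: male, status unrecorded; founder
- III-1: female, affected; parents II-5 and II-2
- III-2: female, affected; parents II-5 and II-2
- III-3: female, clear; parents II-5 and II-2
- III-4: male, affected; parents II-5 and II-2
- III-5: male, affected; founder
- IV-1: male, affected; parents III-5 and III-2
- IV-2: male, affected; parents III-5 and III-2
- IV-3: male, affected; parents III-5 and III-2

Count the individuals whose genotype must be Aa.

2

Obligate heterozygotes: I-2 is affected so carries A and passed a to II-3 (aa), so I-2 is Aa; II-1 is affected so carries A and received a from I-1 (aa), so II-1 is Aa.
Every other individual is either homozygous by phenotype or has at least one consistent homozygous assignment, so the count is 2.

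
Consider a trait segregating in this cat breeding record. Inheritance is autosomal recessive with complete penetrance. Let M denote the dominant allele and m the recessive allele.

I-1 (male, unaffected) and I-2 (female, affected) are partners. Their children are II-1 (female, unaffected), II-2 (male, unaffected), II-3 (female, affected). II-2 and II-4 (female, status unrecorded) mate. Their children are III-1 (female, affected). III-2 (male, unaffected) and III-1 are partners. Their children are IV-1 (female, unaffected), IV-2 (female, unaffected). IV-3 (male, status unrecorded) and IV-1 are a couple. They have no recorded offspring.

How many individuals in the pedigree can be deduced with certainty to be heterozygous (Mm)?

Obligate heterozygotes: I-1 is unaffected so carries M and passed m to II-3 (mm), so I-1 is Mm; II-1 is unaffected so carries M and received m from I-2 (mm), so II-1 is Mm; II-2 is unaffected so carries M and received m from I-2 (mm), so II-2 is Mm; IV-1 is unaffected so carries M and received m from III-1 (mm), so IV-1 is Mm; IV-2 is unaffected so carries M and received m from III-1 (mm), so IV-2 is Mm.
Every other individual is either homozygous by phenotype or has at least one consistent homozygous assignment, so the count is 5.

5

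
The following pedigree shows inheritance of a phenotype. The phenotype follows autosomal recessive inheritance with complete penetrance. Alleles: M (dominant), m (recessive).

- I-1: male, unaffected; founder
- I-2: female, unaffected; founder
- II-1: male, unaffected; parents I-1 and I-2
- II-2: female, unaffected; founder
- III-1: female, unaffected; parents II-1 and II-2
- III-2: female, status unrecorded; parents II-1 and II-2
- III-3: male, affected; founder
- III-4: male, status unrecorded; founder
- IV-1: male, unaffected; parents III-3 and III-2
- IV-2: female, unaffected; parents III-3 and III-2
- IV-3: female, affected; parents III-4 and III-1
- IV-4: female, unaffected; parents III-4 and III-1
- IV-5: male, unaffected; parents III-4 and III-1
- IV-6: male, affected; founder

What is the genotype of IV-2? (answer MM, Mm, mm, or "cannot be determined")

From phenotype alone, IV-2 is MM or Mm.
IV-2 is unaffected so carries M and received m from III-3 (mm), so IV-2 is Mm.

Mm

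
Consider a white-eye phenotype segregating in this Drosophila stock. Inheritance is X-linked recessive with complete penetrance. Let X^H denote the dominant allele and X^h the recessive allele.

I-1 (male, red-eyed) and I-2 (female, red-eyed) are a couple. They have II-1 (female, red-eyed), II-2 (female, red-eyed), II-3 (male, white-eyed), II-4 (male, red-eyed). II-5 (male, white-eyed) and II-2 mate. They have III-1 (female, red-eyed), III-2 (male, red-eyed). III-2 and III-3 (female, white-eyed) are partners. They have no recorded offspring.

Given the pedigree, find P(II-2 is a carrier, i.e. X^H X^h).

I-1 is red-eyed, so I-1 is X^H Y.
I-2 is red-eyed so carries H and passed h to II-3 (X^h Y), so I-2 is X^H X^h.
Their cross gives offspring ratios 1/2 X^H X^H : 1/2 X^H X^h. Conditioning on II-2 being red-eyed, P(X^H X^h) = 1/2 / 1 = 1/2 before taking II-2's own offspring into account.
II-5 is white-eyed, so II-5 is X^h Y.
Now use II-2's offspring. Probability of each recorded status — red-eyed daughter III-1: 1/2 if II-2 is X^H X^h, 1 if X^H X^H; red-eyed son III-2: 1/2 if II-2 is X^H X^h, 1 if X^H X^H.
Bayes: P(X^H X^h) = 1/2·1/4 / (1/2·1/4 + 1/2·1) = 1/5.

1/5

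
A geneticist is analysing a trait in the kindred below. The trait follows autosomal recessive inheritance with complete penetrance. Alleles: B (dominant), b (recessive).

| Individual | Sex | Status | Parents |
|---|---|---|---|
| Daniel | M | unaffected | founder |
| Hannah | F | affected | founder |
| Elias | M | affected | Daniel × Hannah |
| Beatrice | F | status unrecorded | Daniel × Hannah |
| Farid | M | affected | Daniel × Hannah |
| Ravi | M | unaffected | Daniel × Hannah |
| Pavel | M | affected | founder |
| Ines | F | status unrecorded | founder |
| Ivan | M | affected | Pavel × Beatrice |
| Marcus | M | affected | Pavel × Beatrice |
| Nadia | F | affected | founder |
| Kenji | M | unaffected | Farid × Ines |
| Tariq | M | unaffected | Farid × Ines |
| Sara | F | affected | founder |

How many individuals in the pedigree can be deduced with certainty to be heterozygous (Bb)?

Obligate heterozygotes: Daniel is unaffected so carries B and passed b to Elias (bb), so Daniel is Bb; Ravi is unaffected so carries B and received b from Hannah (bb), so Ravi is Bb; Kenji is unaffected so carries B and received b from Farid (bb), so Kenji is Bb; Tariq is unaffected so carries B and received b from Farid (bb), so Tariq is Bb.
Every other individual is either homozygous by phenotype or has at least one consistent homozygous assignment, so the count is 4.

4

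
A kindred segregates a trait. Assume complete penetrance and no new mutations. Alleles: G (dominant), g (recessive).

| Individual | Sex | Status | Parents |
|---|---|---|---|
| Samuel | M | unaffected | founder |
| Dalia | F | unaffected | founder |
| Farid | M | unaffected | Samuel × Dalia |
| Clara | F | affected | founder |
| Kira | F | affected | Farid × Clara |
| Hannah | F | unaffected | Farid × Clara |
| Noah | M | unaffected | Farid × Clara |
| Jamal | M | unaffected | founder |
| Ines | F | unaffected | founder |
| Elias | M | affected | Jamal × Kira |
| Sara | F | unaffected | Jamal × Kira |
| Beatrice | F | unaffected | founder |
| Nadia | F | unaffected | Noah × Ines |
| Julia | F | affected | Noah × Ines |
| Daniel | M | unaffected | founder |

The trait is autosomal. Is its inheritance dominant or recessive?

recessive

Noah and Ines are both unaffected yet have an affected child Julia. Under dominance, an affected child requires at least one affected parent, so the trait cannot be dominant.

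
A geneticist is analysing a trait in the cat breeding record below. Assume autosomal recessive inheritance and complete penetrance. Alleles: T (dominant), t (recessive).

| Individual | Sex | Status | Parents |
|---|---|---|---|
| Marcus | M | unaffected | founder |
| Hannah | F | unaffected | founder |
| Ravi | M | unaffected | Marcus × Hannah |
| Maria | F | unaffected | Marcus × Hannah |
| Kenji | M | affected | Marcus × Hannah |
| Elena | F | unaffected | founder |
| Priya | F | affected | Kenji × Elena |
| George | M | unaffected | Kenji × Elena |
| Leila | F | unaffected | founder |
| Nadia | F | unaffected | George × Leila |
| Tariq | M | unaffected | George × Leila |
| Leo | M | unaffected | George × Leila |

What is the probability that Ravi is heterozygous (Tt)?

Marcus is unaffected so carries T and passed t to Kenji (tt), so Marcus is Tt.
Hannah is unaffected so carries T and passed t to Kenji (tt), so Hannah is Tt.
Their cross gives offspring ratios 1/4 TT : 1/2 Tt : 1/4 tt. Conditioning on Ravi being unaffected, P(Tt) = 1/2 / 3/4 = 2/3.

2/3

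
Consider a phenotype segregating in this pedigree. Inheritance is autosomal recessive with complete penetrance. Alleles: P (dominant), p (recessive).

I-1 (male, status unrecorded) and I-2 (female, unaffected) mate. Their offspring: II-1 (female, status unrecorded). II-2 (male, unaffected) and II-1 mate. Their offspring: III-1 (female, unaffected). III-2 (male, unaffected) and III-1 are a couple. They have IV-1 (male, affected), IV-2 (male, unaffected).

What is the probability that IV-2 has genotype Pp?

III-2 is unaffected so carries P and passed p to IV-1 (pp), so III-2 is Pp.
III-1 is unaffected so carries P and passed p to IV-1 (pp), so III-1 is Pp.
Their cross gives offspring ratios 1/4 PP : 1/2 Pp : 1/4 pp. Conditioning on IV-2 being unaffected, P(Pp) = 1/2 / 3/4 = 2/3.

2/3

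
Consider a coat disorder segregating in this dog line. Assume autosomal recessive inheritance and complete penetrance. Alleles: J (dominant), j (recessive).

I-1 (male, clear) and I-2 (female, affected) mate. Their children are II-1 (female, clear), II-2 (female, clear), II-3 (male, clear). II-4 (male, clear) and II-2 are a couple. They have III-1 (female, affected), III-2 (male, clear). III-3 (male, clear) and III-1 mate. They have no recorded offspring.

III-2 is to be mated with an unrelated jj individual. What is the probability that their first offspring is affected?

II-4 is clear so carries J and passed j to III-1 (jj), so II-4 is Jj.
II-2 is clear so carries J and received j from I-2 (jj), so II-2 is Jj.
III-2 is a clear offspring of II-4 (Jj) × II-2 (Jj), whose cross gives 1/4 JJ : 1/2 Jj : 1/4 jj; conditioning on being clear, III-2 is JJ with probability 1/3, Jj with probability 2/3.
Summing over parental genotype combinations, P(offspring is affected) = 2/3·1/2 = 1/3.

1/3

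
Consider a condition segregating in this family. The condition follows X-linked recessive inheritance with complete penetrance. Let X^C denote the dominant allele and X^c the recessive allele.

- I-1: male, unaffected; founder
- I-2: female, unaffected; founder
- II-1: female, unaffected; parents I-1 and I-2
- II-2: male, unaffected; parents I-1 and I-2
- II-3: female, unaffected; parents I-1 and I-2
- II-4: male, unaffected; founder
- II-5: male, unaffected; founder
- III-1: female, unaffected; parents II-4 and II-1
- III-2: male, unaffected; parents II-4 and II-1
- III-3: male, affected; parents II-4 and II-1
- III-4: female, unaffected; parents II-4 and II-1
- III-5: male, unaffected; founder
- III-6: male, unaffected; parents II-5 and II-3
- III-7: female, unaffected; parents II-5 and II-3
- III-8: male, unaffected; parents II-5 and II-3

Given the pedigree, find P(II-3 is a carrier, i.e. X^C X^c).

1/5

I-1 is unaffected, so I-1 is X^C Y.
I-2 is unaffected so carries C and passed c to II-1 (X^C X^c, whose C came from I-1), so I-2 is X^C X^c.
Their cross gives offspring ratios 1/2 X^C X^C : 1/2 X^C X^c. Conditioning on II-3 being unaffected, P(X^C X^c) = 1/2 / 1 = 1/2 before taking II-3's own offspring into account.
II-5 is unaffected, so II-5 is X^C Y.
Now use II-3's offspring. Probability of each recorded status — unaffected son III-6: 1/2 if II-3 is X^C X^c, 1 if X^C X^C; unaffected son III-8: 1/2 if II-3 is X^C X^c, 1 if X^C X^C. (III-7: equally likely either way, so uninformative.)
Bayes: P(X^C X^c) = 1/2·1/4 / (1/2·1/4 + 1/2·1) = 1/5.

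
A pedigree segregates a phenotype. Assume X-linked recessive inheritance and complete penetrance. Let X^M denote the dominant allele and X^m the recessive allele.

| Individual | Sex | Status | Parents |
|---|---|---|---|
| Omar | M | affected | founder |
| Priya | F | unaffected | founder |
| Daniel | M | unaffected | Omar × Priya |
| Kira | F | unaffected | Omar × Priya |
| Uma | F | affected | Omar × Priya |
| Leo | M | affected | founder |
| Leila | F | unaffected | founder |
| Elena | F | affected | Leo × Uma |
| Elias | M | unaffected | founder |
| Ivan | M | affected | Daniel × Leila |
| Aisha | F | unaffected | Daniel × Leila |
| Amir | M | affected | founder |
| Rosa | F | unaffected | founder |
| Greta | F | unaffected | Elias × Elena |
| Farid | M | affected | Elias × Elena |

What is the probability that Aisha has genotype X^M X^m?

Daniel is unaffected, so Daniel is X^M Y.
Leila is unaffected so carries M and passed m to Ivan (X^m Y), so Leila is X^M X^m.
Their cross gives offspring ratios 1/2 X^M X^M : 1/2 X^M X^m. Conditioning on Aisha being unaffected, P(X^M X^m) = 1/2 / 1 = 1/2.

1/2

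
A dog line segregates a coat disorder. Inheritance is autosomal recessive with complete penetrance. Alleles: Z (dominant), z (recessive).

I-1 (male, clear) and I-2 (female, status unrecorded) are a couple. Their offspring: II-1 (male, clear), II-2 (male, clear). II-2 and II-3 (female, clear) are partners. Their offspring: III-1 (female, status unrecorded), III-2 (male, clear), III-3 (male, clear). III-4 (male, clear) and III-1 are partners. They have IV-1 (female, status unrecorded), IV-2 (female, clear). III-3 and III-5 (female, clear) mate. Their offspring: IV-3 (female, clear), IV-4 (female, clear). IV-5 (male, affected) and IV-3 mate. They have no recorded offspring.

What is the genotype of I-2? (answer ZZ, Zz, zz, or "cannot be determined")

I-2's phenotype is unrecorded, and no parent or child forces a single allele at both positions; consistent genotype assignments exist with I-2 as ZZ or Zz or zz.

cannot be determined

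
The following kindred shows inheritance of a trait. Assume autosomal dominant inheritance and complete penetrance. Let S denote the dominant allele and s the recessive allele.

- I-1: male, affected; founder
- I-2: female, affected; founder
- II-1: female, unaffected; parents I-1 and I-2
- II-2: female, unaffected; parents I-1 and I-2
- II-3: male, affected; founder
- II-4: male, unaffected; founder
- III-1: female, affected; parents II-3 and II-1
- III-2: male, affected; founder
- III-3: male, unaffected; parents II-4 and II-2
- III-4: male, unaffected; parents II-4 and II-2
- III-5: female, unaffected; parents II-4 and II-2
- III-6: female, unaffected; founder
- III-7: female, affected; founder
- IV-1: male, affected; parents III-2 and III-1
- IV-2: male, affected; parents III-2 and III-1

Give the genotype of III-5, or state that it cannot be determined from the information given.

III-5 is unaffected, so III-5 is ss.

ss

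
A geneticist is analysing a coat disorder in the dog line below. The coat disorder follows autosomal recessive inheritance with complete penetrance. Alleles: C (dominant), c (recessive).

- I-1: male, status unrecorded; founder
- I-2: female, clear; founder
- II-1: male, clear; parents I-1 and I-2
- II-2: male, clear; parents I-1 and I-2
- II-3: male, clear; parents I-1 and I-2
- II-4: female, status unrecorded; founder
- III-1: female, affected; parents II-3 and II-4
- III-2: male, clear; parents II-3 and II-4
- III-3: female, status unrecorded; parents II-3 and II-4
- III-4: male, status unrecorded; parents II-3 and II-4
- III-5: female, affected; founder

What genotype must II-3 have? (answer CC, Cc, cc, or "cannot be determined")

Cc

From phenotype alone, II-3 is CC or Cc.
II-3 is clear so carries C and passed c to III-1 (cc), so II-3 is Cc.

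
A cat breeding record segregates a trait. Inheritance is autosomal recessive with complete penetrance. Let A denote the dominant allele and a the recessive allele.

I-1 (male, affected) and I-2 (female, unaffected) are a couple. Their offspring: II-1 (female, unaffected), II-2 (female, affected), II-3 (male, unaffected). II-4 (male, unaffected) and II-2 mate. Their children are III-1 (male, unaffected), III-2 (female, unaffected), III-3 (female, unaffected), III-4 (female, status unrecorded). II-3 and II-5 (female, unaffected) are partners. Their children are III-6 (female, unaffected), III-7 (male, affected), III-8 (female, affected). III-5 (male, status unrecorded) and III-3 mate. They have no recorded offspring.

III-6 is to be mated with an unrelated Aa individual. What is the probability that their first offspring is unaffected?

II-3 is unaffected so carries A and received a from I-1 (aa), so II-3 is Aa.
II-5 is unaffected so carries A and passed a to III-7 (aa), so II-5 is Aa.
III-6 is an unaffected offspring of II-3 (Aa) × II-5 (Aa), whose cross gives 1/4 AA : 1/2 Aa : 1/4 aa; conditioning on being unaffected, III-6 is AA with probability 1/3, Aa with probability 2/3.
Summing over parental genotype combinations, P(offspring is unaffected) = 1/3·1 + 2/3·3/4 = 5/6.

5/6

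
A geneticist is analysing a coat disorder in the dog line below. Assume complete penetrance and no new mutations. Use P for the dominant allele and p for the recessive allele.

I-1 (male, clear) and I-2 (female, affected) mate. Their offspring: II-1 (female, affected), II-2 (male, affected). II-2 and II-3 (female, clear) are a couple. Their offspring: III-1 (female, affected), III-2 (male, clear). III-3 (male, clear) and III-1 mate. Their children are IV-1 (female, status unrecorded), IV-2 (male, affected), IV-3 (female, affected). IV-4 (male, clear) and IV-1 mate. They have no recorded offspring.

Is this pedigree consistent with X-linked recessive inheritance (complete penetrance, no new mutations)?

No

Under X-linked recessive, II-1 (affected, female) cannot arise from I-1 (clear) × I-2 (affected).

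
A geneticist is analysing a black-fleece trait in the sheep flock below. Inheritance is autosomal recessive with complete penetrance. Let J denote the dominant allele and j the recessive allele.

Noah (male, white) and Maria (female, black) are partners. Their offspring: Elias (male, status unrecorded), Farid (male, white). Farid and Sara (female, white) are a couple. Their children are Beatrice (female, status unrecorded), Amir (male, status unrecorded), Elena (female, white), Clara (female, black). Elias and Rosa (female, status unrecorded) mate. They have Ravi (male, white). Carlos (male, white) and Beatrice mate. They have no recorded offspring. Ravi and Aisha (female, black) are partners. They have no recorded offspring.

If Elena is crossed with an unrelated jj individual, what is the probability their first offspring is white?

2/3

Farid is white so carries J and received j from Maria (jj), so Farid is Jj.
Sara is white so carries J and passed j to Clara (jj), so Sara is Jj.
Elena is a white offspring of Farid (Jj) × Sara (Jj), whose cross gives 1/4 JJ : 1/2 Jj : 1/4 jj; conditioning on being white, Elena is JJ with probability 1/3, Jj with probability 2/3.
Summing over parental genotype combinations, P(offspring is white) = 1/3·1 + 2/3·1/2 = 2/3.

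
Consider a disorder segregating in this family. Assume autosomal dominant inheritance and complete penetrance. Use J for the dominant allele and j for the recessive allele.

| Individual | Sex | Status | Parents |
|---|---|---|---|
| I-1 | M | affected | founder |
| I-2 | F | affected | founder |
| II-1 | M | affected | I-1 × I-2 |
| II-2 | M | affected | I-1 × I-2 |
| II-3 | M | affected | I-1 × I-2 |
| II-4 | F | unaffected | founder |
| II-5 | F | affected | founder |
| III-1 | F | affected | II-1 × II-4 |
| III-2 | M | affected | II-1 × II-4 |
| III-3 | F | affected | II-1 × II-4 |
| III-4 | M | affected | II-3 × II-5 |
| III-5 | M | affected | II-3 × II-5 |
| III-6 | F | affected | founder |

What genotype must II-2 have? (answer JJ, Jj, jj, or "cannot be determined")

II-2's phenotype allows JJ or Jj, and no parent or child forces a single allele at both positions; consistent genotype assignments exist with II-2 as JJ or Jj.

cannot be determined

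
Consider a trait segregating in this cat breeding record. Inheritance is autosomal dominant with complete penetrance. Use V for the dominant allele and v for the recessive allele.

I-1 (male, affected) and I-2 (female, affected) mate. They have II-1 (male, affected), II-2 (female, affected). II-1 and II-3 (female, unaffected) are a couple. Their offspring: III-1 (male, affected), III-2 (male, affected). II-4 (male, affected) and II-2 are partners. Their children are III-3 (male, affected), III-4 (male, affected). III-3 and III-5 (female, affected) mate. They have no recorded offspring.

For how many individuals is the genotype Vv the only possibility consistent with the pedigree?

2

Obligate heterozygotes: III-1 is affected so carries V and received v from II-3 (vv), so III-1 is Vv; III-2 is affected so carries V and received v from II-3 (vv), so III-2 is Vv.
Every other individual is either homozygous by phenotype or has at least one consistent homozygous assignment, so the count is 2.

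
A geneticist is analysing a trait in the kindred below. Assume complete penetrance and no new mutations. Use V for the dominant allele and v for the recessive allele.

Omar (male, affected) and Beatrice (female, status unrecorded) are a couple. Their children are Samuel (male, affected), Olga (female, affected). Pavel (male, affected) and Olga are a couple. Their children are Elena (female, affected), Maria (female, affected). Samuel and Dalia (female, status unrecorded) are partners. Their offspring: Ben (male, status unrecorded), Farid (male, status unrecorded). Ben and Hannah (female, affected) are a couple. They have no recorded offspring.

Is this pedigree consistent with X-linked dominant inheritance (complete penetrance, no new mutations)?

A consistent assignment under X-linked dominant exists: Omar X^V Y, Beatrice X^V X^V, Samuel X^V Y, Olga X^V X^V, Pavel X^V Y, Dalia X^V X^V, Elena X^V X^V, Maria X^V X^V, Ben X^V Y, Farid X^V Y, Hannah X^V X^V.
In this assignment every recorded phenotype matches its genotype and every non-founder's genotype is obtainable from its parents' genotypes, so the pedigree is consistent.

Yes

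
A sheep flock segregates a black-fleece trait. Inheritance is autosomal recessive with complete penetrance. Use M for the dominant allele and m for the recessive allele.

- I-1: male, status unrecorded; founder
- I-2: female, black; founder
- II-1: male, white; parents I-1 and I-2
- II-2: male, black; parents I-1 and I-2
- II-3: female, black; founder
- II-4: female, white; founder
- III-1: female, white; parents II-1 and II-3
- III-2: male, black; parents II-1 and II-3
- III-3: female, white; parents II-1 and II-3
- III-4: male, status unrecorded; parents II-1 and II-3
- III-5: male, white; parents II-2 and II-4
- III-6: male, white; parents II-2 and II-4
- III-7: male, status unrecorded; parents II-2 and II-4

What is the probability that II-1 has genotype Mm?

1

II-1 is white so carries M and received m from I-2 (mm), so II-1 is Mm, giving P(Mm) = 1.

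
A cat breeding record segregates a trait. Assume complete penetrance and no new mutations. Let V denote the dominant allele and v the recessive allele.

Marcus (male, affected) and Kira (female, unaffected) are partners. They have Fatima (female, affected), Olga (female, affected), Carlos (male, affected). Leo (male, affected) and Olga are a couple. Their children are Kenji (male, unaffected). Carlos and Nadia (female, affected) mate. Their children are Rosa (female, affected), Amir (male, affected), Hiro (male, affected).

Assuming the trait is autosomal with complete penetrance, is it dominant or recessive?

Leo and Olga are both affected yet have an unaffected child Kenji. Under a recessive model two affected parents are homozygous and every child would be affected, so the trait cannot be recessive.

dominant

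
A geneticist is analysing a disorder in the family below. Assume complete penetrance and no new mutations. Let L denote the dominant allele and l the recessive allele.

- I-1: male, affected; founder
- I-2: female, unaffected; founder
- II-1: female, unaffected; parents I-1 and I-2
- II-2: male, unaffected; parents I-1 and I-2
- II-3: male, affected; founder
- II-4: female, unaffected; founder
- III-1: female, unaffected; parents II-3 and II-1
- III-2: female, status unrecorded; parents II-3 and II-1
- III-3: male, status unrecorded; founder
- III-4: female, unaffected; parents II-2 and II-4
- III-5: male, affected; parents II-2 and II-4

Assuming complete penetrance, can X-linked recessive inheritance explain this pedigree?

A consistent assignment under X-linked recessive exists: I-1 X^l Y, I-2 X^L X^L, II-1 X^L X^l, II-2 X^L Y, II-3 X^l Y, II-4 X^L X^l, III-1 X^L X^l, III-2 X^L X^l, III-3 X^L Y, III-4 X^L X^L, III-5 X^l Y.
In this assignment every recorded phenotype matches its genotype and every non-founder's genotype is obtainable from its parents' genotypes, so the pedigree is consistent.

Yes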